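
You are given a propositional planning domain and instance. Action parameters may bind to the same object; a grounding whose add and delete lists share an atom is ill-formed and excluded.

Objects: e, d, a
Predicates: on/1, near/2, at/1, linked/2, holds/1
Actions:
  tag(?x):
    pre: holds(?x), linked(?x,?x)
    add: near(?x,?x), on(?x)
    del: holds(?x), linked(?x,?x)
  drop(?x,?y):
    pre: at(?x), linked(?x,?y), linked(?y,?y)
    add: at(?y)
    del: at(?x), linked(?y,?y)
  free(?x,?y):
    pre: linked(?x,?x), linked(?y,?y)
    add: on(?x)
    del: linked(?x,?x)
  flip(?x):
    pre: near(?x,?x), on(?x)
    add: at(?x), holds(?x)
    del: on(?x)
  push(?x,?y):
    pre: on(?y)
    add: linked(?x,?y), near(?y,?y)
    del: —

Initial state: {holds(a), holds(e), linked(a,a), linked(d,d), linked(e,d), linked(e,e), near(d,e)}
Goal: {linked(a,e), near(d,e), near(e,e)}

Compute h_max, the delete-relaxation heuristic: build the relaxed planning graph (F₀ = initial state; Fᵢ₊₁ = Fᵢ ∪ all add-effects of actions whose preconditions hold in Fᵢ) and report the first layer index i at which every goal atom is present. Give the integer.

F0 = init (7 atoms)
F1 = F0 ∪ {near(a,a), near(e,e), on(a), on(d), on(e)}  (12 atoms)
F2 = F1 ∪ {at(a), at(e), linked(a,d), linked(a,e), linked(d,a), linked(d,e), linked(e,a), near(d,d)}  (20 atoms)
goal ⊆ F2  ⇒  h_max = 2

2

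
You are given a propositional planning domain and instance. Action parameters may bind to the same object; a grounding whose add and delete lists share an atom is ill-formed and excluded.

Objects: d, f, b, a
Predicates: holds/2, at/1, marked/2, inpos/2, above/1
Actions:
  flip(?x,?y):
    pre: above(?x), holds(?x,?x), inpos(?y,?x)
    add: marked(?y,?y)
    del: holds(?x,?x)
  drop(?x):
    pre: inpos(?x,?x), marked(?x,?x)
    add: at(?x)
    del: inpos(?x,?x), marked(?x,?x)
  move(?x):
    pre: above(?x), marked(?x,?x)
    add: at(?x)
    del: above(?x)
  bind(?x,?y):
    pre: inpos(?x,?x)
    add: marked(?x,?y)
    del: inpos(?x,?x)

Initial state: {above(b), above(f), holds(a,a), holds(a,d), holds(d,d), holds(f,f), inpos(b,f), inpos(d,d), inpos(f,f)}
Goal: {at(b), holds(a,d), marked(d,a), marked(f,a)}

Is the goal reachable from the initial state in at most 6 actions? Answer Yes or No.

Yes

1. flip(f,b)  →  {above(b), above(f), holds(a,a), holds(a,d), holds(d,d), inpos(b,f), inpos(d,d), inpos(f,f), marked(b,b)}
2. move(b)  →  {above(f), at(b), holds(a,a), holds(a,d), holds(d,d), inpos(b,f), inpos(d,d), inpos(f,f), marked(b,b)}
3. bind(d,a)  →  {above(f), at(b), holds(a,a), holds(a,d), holds(d,d), inpos(b,f), inpos(f,f), marked(b,b), marked(d,a)}
4. bind(f,a)  →  {above(f), at(b), holds(a,a), holds(a,d), holds(d,d), inpos(b,f), marked(b,b), marked(d,a), marked(f,a)}
optimal plan length = 4; 4 ≤ 6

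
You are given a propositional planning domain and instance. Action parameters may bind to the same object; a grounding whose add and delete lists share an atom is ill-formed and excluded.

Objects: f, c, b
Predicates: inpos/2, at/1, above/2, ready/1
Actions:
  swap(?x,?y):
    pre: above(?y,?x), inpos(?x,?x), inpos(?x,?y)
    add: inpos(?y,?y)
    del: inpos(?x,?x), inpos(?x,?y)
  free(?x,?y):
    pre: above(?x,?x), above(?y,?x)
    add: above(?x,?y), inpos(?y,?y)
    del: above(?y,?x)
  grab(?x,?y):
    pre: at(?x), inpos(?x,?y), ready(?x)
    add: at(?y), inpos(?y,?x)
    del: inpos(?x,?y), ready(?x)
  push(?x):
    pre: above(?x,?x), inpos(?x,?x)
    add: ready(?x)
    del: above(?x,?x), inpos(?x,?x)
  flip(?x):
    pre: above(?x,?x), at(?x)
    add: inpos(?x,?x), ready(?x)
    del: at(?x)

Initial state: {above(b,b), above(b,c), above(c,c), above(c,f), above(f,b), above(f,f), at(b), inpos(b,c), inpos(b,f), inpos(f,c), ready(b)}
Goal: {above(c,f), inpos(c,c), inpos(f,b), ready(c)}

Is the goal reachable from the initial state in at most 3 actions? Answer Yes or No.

No

1. free(f,c)  →  {above(b,b), above(b,c), above(c,c), above(f,b), above(f,c), above(f,f), at(b), inpos(b,c), inpos(b,f), inpos(c,c), inpos(f,c), ready(b)}
2. free(c,f)  →  {above(b,b), above(b,c), above(c,c), above(c,f), above(f,b), above(f,f), at(b), inpos(b,c), inpos(b,f), inpos(c,c), inpos(f,c), inpos(f,f), ready(b)}
3. grab(b,f)  →  {above(b,b), above(b,c), above(c,c), above(c,f), above(f,b), above(f,f), at(b), at(f), inpos(b,c), inpos(c,c), inpos(f,b), inpos(f,c), inpos(f,f)}
4. push(c)  →  {above(b,b), above(b,c), above(c,f), above(f,b), above(f,f), at(b), at(f), inpos(b,c), inpos(f,b), inpos(f,c), inpos(f,f), ready(c)}
5. swap(f,c)  →  {above(b,b), above(b,c), above(c,f), above(f,b), above(f,f), at(b), at(f), inpos(b,c), inpos(c,c), inpos(f,b), ready(c)}
optimal plan length = 5; 5 > 3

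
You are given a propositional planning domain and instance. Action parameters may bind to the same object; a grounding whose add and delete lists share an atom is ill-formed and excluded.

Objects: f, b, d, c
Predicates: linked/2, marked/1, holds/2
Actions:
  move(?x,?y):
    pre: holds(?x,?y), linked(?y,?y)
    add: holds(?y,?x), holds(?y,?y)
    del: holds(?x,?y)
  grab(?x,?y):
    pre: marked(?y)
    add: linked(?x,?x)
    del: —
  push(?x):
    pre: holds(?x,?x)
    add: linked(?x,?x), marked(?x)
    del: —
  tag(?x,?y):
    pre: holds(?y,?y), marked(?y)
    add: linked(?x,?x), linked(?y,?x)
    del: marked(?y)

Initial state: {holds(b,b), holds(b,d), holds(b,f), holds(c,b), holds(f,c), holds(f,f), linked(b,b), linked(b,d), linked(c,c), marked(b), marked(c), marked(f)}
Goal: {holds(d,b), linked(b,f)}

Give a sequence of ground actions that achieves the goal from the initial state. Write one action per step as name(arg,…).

grab(d,f); move(b,d); tag(f,b)

1. grab(d,f)  →  {holds(b,b), holds(b,d), holds(b,f), holds(c,b), holds(f,c), holds(f,f), linked(b,b), linked(b,d), linked(c,c), linked(d,d), marked(b), marked(c), marked(f)}
2. move(b,d)  →  {holds(b,b), holds(b,f), holds(c,b), holds(d,b), holds(d,d), holds(f,c), holds(f,f), linked(b,b), linked(b,d), linked(c,c), linked(d,d), marked(b), marked(c), marked(f)}
3. tag(f,b)  →  {holds(b,b), holds(b,f), holds(c,b), holds(d,b), holds(d,d), holds(f,c), holds(f,f), linked(b,b), linked(b,d), linked(b,f), linked(c,c), linked(d,d), linked(f,f), marked(c), marked(f)}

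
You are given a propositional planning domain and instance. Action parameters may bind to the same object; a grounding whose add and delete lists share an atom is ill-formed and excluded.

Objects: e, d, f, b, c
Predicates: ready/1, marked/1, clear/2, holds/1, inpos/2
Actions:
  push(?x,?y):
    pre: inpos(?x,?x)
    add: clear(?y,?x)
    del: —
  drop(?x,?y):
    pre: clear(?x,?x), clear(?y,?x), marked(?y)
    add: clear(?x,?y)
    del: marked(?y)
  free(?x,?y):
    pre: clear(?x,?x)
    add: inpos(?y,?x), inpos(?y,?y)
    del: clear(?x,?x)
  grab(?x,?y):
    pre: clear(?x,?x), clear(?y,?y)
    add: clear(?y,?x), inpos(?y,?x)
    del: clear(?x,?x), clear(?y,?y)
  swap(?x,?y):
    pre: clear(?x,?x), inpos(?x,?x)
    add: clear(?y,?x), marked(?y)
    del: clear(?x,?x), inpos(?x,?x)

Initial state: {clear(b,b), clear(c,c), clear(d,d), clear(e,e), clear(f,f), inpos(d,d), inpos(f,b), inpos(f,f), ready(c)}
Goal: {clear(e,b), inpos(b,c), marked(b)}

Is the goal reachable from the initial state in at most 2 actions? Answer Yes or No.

1. free(c,b)  →  {clear(b,b), clear(d,d), clear(e,e), clear(f,f), inpos(b,b), inpos(b,c), inpos(d,d), inpos(f,b), inpos(f,f), ready(c)}
2. push(b,e)  →  {clear(b,b), clear(d,d), clear(e,b), clear(e,e), clear(f,f), inpos(b,b), inpos(b,c), inpos(d,d), inpos(f,b), inpos(f,f), ready(c)}
3. swap(d,b)  →  {clear(b,b), clear(b,d), clear(e,b), clear(e,e), clear(f,f), inpos(b,b), inpos(b,c), inpos(f,b), inpos(f,f), marked(b), ready(c)}
optimal plan length = 3; 3 > 2

No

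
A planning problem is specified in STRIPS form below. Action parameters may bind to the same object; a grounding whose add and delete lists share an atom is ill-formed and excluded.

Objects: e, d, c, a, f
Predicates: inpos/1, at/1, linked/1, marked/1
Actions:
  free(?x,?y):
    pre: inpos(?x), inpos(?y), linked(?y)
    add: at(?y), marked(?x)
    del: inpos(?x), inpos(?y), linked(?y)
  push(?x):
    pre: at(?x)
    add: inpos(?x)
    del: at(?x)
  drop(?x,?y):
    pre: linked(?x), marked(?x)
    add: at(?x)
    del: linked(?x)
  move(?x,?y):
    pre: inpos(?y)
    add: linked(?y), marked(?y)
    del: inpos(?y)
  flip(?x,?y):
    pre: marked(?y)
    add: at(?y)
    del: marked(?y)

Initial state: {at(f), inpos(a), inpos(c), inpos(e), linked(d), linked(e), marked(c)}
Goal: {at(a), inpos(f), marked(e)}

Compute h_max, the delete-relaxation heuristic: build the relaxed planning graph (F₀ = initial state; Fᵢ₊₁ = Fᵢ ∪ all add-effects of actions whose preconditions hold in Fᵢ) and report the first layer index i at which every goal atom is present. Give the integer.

F0 = init (7 atoms)
F1 = F0 ∪ {at(c), at(e), inpos(f), linked(a), linked(c), marked(a), marked(e)}  (14 atoms)
F2 = F1 ∪ {at(a), linked(f), marked(f)}  (17 atoms)
goal ⊆ F2  ⇒  h_max = 2

2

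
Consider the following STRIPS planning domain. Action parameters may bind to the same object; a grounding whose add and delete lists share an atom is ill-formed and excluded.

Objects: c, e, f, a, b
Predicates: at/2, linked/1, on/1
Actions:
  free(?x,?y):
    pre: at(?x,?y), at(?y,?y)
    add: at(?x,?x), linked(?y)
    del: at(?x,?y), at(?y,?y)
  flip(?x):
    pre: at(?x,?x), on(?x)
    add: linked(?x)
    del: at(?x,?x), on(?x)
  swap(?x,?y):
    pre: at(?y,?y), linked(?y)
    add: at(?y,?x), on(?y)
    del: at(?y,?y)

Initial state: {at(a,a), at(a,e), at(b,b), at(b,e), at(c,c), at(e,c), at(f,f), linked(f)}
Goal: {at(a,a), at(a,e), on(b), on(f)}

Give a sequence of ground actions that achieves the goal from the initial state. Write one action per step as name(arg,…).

free(e,c); swap(b,f); free(f,b); free(b,e); swap(c,b)

1. free(e,c)  →  {at(a,a), at(a,e), at(b,b), at(b,e), at(e,e), at(f,f), linked(c), linked(f)}
2. swap(b,f)  →  {at(a,a), at(a,e), at(b,b), at(b,e), at(e,e), at(f,b), linked(c), linked(f), on(f)}
3. free(f,b)  →  {at(a,a), at(a,e), at(b,e), at(e,e), at(f,f), linked(b), linked(c), linked(f), on(f)}
4. free(b,e)  →  {at(a,a), at(a,e), at(b,b), at(f,f), linked(b), linked(c), linked(e), linked(f), on(f)}
5. swap(c,b)  →  {at(a,a), at(a,e), at(b,c), at(f,f), linked(b), linked(c), linked(e), linked(f), on(b), on(f)}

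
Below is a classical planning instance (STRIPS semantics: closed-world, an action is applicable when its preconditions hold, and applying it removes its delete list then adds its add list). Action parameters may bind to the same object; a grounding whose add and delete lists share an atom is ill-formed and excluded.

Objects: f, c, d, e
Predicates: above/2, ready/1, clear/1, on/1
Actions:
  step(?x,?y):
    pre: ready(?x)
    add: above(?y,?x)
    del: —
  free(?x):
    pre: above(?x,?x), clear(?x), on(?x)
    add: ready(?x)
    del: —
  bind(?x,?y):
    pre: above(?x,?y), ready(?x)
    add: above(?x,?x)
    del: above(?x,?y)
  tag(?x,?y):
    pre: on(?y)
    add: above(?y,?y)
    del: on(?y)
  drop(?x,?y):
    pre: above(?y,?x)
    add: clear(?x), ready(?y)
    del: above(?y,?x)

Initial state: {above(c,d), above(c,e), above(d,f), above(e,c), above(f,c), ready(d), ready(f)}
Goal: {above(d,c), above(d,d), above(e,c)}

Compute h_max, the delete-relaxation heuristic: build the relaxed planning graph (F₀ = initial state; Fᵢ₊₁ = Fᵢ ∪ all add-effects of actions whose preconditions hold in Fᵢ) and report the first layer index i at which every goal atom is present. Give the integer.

2

F0 = init (7 atoms)
F1 = F0 ∪ {above(c,f), above(d,d), above(e,d), above(e,f), above(f,d), above(f,f), clear(c), clear(d), clear(e), clear(f), ready(c), ready(e)}  (19 atoms)
F2 = F1 ∪ {above(c,c), above(d,c), above(d,e), above(e,e), above(f,e)}  (24 atoms)
goal ⊆ F2  ⇒  h_max = 2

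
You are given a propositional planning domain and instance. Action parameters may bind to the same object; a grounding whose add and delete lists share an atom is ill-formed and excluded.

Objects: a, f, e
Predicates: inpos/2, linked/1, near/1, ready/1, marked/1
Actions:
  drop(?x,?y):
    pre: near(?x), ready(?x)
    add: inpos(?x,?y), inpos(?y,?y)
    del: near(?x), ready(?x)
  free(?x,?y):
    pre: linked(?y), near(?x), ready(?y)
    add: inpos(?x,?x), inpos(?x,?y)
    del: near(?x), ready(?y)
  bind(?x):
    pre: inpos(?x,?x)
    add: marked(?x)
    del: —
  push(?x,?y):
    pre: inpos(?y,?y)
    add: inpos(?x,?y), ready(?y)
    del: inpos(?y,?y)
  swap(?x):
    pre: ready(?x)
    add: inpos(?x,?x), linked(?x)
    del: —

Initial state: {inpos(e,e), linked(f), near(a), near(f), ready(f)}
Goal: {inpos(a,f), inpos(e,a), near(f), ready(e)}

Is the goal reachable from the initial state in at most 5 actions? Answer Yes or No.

1. free(a,f)  →  {inpos(a,a), inpos(a,f), inpos(e,e), linked(f), near(f)}
2. push(a,e)  →  {inpos(a,a), inpos(a,e), inpos(a,f), linked(f), near(f), ready(e)}
3. push(e,a)  →  {inpos(a,e), inpos(a,f), inpos(e,a), linked(f), near(f), ready(a), ready(e)}
optimal plan length = 3; 3 ≤ 5

Yes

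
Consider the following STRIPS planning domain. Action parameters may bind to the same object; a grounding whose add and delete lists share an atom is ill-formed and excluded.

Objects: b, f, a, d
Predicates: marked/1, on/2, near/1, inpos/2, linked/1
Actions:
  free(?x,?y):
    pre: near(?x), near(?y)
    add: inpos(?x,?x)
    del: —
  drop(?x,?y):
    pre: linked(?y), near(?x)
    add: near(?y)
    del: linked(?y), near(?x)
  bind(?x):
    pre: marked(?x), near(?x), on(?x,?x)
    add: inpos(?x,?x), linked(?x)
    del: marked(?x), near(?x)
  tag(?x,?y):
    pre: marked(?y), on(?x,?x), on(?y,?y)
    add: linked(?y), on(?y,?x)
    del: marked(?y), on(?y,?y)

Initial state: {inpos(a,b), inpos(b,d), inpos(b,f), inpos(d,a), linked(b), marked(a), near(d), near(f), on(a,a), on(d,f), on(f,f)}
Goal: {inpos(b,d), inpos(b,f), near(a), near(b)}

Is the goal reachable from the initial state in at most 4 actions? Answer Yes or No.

1. drop(f,b)  →  {inpos(a,b), inpos(b,d), inpos(b,f), inpos(d,a), marked(a), near(b), near(d), on(a,a), on(d,f), on(f,f)}
2. tag(f,a)  →  {inpos(a,b), inpos(b,d), inpos(b,f), inpos(d,a), linked(a), near(b), near(d), on(a,f), on(d,f), on(f,f)}
3. drop(d,a)  →  {inpos(a,b), inpos(b,d), inpos(b,f), inpos(d,a), near(a), near(b), on(a,f), on(d,f), on(f,f)}
optimal plan length = 3; 3 ≤ 4

Yes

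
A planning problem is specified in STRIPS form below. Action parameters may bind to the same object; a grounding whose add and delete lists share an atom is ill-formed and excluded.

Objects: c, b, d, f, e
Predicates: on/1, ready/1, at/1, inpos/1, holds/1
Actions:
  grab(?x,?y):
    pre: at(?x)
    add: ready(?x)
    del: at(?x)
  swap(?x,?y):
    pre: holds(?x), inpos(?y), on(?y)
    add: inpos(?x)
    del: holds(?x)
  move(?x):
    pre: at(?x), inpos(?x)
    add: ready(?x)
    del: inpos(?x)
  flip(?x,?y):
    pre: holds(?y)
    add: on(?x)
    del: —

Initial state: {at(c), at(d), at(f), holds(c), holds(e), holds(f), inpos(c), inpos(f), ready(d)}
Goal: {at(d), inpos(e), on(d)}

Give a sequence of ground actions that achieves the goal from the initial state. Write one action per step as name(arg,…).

flip(c,c); swap(e,c); flip(d,c)

1. flip(c,c)  →  {at(c), at(d), at(f), holds(c), holds(e), holds(f), inpos(c), inpos(f), on(c), ready(d)}
2. swap(e,c)  →  {at(c), at(d), at(f), holds(c), holds(f), inpos(c), inpos(e), inpos(f), on(c), ready(d)}
3. flip(d,c)  →  {at(c), at(d), at(f), holds(c), holds(f), inpos(c), inpos(e), inpos(f), on(c), on(d), ready(d)}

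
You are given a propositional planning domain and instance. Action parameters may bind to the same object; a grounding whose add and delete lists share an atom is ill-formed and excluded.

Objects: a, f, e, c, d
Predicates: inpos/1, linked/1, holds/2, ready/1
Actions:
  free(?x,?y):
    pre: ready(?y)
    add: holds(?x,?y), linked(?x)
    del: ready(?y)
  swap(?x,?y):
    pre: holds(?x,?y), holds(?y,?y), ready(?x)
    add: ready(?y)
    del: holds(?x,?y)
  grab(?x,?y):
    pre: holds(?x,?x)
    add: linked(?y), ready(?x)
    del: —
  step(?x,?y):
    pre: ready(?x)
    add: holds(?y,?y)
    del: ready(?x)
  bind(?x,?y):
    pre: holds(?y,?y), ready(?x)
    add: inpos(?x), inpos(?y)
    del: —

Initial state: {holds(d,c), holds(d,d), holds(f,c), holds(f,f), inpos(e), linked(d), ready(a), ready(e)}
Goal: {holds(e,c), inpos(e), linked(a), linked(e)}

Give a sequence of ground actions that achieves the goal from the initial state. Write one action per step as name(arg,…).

step(a,c); grab(c,a); free(e,c)

1. step(a,c)  →  {holds(c,c), holds(d,c), holds(d,d), holds(f,c), holds(f,f), inpos(e), linked(d), ready(e)}
2. grab(c,a)  →  {holds(c,c), holds(d,c), holds(d,d), holds(f,c), holds(f,f), inpos(e), linked(a), linked(d), ready(c), ready(e)}
3. free(e,c)  →  {holds(c,c), holds(d,c), holds(d,d), holds(e,c), holds(f,c), holds(f,f), inpos(e), linked(a), linked(d), linked(e), ready(e)}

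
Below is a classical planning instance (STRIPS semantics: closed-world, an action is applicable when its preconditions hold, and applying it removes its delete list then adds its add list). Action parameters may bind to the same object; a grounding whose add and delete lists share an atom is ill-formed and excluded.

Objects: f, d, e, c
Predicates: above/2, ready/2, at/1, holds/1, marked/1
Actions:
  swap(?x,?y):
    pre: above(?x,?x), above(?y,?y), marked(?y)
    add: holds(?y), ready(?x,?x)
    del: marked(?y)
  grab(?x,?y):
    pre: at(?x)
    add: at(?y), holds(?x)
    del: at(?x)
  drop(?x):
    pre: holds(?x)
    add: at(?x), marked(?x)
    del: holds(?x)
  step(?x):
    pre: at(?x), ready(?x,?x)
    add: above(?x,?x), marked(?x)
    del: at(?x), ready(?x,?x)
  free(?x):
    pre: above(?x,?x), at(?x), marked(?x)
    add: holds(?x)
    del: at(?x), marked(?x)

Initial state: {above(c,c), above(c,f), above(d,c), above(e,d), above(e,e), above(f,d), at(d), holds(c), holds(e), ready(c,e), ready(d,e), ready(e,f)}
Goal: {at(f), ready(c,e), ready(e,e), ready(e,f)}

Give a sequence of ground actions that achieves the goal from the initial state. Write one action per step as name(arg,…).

grab(d,f); drop(e); swap(e,e)

1. grab(d,f)  →  {above(c,c), above(c,f), above(d,c), above(e,d), above(e,e), above(f,d), at(f), holds(c), holds(d), holds(e), ready(c,e), ready(d,e), ready(e,f)}
2. drop(e)  →  {above(c,c), above(c,f), above(d,c), above(e,d), above(e,e), above(f,d), at(e), at(f), holds(c), holds(d), marked(e), ready(c,e), ready(d,e), ready(e,f)}
3. swap(e,e)  →  {above(c,c), above(c,f), above(d,c), above(e,d), above(e,e), above(f,d), at(e), at(f), holds(c), holds(d), holds(e), ready(c,e), ready(d,e), ready(e,e), ready(e,f)}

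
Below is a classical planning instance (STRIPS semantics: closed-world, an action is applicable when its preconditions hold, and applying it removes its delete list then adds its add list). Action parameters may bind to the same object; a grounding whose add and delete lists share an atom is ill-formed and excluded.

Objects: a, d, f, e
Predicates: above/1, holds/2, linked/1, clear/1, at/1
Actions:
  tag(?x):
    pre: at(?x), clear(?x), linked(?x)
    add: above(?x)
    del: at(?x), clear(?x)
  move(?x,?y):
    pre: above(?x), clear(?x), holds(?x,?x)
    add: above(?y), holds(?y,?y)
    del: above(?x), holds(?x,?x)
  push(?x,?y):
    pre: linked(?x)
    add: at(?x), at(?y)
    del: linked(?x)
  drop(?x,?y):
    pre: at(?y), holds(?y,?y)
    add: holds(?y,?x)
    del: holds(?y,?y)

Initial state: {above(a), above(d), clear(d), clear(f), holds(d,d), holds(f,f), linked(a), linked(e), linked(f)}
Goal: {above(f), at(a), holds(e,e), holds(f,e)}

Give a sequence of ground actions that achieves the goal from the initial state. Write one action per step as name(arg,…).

1. move(d,e)  →  {above(a), above(e), clear(d), clear(f), holds(e,e), holds(f,f), linked(a), linked(e), linked(f)}
2. push(a,f)  →  {above(a), above(e), at(a), at(f), clear(d), clear(f), holds(e,e), holds(f,f), linked(e), linked(f)}
3. drop(e,f)  →  {above(a), above(e), at(a), at(f), clear(d), clear(f), holds(e,e), holds(f,e), linked(e), linked(f)}
4. tag(f)  →  {above(a), above(e), above(f), at(a), clear(d), holds(e,e), holds(f,e), linked(e), linked(f)}

move(d,e); push(a,f); drop(e,f); tag(f)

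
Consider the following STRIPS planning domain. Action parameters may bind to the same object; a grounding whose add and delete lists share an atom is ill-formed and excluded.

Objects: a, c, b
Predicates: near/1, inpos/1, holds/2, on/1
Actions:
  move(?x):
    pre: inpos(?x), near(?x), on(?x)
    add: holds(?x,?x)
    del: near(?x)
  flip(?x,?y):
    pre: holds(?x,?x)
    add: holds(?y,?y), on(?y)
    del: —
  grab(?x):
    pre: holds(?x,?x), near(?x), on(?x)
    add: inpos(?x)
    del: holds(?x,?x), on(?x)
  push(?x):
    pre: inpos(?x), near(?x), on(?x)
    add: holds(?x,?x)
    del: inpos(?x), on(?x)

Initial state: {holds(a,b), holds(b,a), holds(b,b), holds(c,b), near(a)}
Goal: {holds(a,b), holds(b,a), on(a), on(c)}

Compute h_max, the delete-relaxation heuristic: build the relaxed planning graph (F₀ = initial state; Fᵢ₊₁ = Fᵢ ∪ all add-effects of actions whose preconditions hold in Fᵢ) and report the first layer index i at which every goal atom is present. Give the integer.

F0 = init (5 atoms)
F1 = F0 ∪ {holds(a,a), holds(c,c), on(a), on(b), on(c)}  (10 atoms)
goal ⊆ F1  ⇒  h_max = 1

1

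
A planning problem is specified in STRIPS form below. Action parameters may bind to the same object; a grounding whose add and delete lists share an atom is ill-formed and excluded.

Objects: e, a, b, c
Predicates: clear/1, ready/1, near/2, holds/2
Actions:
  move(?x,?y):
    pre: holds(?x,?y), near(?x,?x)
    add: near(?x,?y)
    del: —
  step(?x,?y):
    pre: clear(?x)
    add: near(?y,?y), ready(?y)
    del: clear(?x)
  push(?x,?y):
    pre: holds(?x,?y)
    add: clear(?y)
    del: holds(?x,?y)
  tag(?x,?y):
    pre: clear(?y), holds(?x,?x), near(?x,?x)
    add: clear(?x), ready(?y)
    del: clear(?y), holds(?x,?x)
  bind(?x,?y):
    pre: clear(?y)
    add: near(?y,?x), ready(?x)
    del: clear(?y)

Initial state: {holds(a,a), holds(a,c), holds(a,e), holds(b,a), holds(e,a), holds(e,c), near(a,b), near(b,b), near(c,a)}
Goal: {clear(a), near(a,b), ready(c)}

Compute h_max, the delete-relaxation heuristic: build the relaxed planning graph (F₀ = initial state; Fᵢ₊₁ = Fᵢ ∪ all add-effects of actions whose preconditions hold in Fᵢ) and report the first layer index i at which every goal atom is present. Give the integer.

F0 = init (9 atoms)
F1 = F0 ∪ {clear(a), clear(c), clear(e), near(b,a)}  (13 atoms)
F2 = F1 ∪ {near(a,a), near(a,c), near(a,e), near(c,b), near(c,c), near(c,e), near(e,a), near(e,b), near(e,c), near(e,e), ready(a), ready(b), ready(c), ready(e)}  (27 atoms)
goal ⊆ F2  ⇒  h_max = 2

2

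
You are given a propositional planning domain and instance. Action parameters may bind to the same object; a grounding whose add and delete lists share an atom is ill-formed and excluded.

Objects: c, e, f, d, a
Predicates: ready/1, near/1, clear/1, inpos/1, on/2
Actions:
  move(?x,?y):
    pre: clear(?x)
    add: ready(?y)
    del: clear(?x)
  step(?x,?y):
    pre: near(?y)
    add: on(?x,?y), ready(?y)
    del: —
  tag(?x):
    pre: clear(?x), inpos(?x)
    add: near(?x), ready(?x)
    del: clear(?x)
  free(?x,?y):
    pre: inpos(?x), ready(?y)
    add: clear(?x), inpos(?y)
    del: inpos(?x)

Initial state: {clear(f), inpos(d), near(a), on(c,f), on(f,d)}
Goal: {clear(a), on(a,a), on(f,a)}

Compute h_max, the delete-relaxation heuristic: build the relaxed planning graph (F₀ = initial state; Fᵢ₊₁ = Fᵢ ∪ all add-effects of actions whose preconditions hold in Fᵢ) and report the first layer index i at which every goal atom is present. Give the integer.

3

F0 = init (5 atoms)
F1 = F0 ∪ {on(a,a), on(c,a), on(d,a), on(e,a), on(f,a), ready(a), ready(c), ready(d), ready(e), ready(f)}  (15 atoms)
F2 = F1 ∪ {clear(d), inpos(a), inpos(c), inpos(e), inpos(f)}  (20 atoms)
F3 = F2 ∪ {clear(a), clear(c), clear(e), near(d), near(f)}  (25 atoms)
goal ⊆ F3  ⇒  h_max = 3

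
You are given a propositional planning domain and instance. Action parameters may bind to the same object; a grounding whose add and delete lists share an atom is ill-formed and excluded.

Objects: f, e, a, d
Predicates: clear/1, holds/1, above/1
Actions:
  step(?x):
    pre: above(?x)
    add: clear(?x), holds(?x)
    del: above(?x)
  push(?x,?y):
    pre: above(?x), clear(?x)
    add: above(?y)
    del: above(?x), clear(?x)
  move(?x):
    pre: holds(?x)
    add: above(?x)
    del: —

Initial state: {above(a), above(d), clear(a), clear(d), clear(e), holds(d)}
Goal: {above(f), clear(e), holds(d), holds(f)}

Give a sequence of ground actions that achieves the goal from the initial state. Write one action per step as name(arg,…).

push(a,f); step(f); push(d,f)

1. push(a,f)  →  {above(d), above(f), clear(d), clear(e), holds(d)}
2. step(f)  →  {above(d), clear(d), clear(e), clear(f), holds(d), holds(f)}
3. push(d,f)  →  {above(f), clear(e), clear(f), holds(d), holds(f)}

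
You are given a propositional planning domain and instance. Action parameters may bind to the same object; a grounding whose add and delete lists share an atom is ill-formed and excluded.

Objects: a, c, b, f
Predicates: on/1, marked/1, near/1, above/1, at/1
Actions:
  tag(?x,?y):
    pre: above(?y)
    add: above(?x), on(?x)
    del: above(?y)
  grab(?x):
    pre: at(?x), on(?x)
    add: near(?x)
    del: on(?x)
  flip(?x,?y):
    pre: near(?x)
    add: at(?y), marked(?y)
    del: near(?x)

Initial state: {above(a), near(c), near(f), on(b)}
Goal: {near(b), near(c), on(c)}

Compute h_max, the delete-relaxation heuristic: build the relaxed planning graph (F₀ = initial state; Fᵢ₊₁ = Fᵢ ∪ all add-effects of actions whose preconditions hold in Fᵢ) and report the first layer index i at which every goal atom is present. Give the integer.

2

F0 = init (4 atoms)
F1 = F0 ∪ {above(b), above(c), above(f), at(a), at(b), at(c), at(f), marked(a), marked(b), marked(c), marked(f), on(c), on(f)}  (17 atoms)
F2 = F1 ∪ {near(b), on(a)}  (19 atoms)
goal ⊆ F2  ⇒  h_max = 2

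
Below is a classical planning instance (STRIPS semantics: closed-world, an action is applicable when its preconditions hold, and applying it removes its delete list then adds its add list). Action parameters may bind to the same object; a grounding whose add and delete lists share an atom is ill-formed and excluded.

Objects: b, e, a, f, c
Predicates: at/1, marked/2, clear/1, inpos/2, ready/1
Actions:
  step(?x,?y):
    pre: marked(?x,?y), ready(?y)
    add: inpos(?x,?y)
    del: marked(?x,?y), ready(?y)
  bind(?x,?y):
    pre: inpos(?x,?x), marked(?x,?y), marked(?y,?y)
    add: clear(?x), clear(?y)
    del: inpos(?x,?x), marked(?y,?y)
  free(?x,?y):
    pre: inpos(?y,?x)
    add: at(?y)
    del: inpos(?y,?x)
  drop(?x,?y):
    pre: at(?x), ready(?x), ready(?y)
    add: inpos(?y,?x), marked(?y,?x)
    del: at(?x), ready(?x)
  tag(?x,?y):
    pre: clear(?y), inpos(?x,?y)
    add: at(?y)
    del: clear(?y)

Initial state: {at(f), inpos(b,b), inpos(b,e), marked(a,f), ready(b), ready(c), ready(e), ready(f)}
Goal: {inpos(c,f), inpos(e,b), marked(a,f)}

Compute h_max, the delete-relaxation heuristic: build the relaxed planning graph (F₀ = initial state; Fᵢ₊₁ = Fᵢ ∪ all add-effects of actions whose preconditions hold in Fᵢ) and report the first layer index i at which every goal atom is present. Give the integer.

2

F0 = init (8 atoms)
F1 = F0 ∪ {at(b), inpos(a,f), inpos(b,f), inpos(c,f), inpos(e,f), inpos(f,f), marked(b,f), marked(c,f), marked(e,f), marked(f,f)}  (18 atoms)
F2 = F1 ∪ {at(a), at(c), at(e), clear(b), clear(f), inpos(c,b), inpos(e,b), inpos(f,b), marked(b,b), marked(c,b), marked(e,b), marked(f,b)}  (30 atoms)
goal ⊆ F2  ⇒  h_max = 2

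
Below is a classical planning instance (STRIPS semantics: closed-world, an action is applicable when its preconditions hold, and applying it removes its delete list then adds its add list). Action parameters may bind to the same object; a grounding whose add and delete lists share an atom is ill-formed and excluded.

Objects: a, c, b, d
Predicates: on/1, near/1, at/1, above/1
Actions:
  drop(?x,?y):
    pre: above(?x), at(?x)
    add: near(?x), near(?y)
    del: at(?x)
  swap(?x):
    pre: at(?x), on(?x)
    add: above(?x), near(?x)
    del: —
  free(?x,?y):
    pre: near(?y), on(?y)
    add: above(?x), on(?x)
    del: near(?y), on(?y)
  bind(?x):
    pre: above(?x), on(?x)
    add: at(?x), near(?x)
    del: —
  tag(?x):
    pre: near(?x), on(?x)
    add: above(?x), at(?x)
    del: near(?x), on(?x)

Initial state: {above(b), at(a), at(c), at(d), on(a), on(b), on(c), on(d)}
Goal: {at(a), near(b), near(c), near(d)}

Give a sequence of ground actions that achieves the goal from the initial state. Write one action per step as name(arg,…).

1. swap(c)  →  {above(b), above(c), at(a), at(c), at(d), near(c), on(a), on(b), on(c), on(d)}
2. drop(c,b)  →  {above(b), above(c), at(a), at(d), near(b), near(c), on(a), on(b), on(c), on(d)}
3. swap(d)  →  {above(b), above(c), above(d), at(a), at(d), near(b), near(c), near(d), on(a), on(b), on(c), on(d)}

swap(c); drop(c,b); swap(d)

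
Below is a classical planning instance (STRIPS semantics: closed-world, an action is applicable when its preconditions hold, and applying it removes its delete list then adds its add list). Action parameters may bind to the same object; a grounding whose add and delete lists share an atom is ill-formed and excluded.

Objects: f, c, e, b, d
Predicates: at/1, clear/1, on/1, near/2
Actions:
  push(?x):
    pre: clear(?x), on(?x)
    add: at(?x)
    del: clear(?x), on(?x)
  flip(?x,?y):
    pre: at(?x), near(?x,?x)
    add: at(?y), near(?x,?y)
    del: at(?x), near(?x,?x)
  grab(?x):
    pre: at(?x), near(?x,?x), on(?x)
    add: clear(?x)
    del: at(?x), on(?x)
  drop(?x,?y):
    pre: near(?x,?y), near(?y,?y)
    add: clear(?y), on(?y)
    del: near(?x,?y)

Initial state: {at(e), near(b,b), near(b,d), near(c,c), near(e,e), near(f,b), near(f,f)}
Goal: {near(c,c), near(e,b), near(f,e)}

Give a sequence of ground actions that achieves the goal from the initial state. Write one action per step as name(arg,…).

1. flip(e,b)  →  {at(b), near(b,b), near(b,d), near(c,c), near(e,b), near(f,b), near(f,f)}
2. flip(b,f)  →  {at(f), near(b,d), near(b,f), near(c,c), near(e,b), near(f,b), near(f,f)}
3. flip(f,e)  →  {at(e), near(b,d), near(b,f), near(c,c), near(e,b), near(f,b), near(f,e)}

flip(e,b); flip(b,f); flip(f,e)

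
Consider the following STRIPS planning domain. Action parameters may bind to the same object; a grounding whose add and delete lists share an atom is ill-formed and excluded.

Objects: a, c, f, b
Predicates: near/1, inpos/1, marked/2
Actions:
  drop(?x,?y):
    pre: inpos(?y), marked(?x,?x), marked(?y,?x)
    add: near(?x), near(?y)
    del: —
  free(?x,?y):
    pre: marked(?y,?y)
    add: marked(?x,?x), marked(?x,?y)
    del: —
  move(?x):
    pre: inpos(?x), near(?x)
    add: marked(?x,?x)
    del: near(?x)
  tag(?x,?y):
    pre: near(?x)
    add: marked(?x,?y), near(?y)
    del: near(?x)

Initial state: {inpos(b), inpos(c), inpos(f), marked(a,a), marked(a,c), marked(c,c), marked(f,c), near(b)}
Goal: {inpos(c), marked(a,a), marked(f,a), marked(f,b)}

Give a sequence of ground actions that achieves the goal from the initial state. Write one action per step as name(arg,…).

drop(c,f); free(f,a); tag(f,b)

1. drop(c,f)  →  {inpos(b), inpos(c), inpos(f), marked(a,a), marked(a,c), marked(c,c), marked(f,c), near(b), near(c), near(f)}
2. free(f,a)  →  {inpos(b), inpos(c), inpos(f), marked(a,a), marked(a,c), marked(c,c), marked(f,a), marked(f,c), marked(f,f), near(b), near(c), near(f)}
3. tag(f,b)  →  {inpos(b), inpos(c), inpos(f), marked(a,a), marked(a,c), marked(c,c), marked(f,a), marked(f,b), marked(f,c), marked(f,f), near(b), near(c)}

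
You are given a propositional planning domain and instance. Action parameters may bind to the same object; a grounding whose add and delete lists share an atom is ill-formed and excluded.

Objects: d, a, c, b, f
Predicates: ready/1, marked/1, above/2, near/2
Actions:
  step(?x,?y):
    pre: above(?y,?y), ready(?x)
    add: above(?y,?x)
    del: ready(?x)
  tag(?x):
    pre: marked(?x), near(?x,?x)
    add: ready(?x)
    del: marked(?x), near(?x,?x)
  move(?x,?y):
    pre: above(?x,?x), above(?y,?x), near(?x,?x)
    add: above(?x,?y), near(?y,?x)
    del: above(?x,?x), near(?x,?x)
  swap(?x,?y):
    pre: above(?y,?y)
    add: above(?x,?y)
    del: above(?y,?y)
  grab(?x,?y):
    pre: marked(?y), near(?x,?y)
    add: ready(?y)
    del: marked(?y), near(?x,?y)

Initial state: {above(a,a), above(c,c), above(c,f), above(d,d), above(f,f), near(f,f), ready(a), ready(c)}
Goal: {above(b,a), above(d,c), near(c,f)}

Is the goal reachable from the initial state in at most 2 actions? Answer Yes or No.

No

1. step(c,d)  →  {above(a,a), above(c,c), above(c,f), above(d,c), above(d,d), above(f,f), near(f,f), ready(a)}
2. move(f,c)  →  {above(a,a), above(c,c), above(c,f), above(d,c), above(d,d), above(f,c), near(c,f), ready(a)}
3. swap(b,a)  →  {above(b,a), above(c,c), above(c,f), above(d,c), above(d,d), above(f,c), near(c,f), ready(a)}
optimal plan length = 3; 3 > 2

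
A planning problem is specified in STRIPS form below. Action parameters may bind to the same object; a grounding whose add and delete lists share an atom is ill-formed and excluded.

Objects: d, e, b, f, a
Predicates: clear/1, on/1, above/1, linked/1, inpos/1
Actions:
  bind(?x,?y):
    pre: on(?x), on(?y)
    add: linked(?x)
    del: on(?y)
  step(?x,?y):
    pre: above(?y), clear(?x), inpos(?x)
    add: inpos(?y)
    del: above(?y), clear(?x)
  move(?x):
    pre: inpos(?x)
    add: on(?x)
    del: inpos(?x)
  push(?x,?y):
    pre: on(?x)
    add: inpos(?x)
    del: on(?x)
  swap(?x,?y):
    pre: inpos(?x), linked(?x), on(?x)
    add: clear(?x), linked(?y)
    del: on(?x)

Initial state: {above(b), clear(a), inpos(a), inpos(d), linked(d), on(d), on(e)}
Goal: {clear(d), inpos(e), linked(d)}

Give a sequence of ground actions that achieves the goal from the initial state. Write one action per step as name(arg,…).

push(e,d); swap(d,d)

1. push(e,d)  →  {above(b), clear(a), inpos(a), inpos(d), inpos(e), linked(d), on(d)}
2. swap(d,d)  →  {above(b), clear(a), clear(d), inpos(a), inpos(d), inpos(e), linked(d)}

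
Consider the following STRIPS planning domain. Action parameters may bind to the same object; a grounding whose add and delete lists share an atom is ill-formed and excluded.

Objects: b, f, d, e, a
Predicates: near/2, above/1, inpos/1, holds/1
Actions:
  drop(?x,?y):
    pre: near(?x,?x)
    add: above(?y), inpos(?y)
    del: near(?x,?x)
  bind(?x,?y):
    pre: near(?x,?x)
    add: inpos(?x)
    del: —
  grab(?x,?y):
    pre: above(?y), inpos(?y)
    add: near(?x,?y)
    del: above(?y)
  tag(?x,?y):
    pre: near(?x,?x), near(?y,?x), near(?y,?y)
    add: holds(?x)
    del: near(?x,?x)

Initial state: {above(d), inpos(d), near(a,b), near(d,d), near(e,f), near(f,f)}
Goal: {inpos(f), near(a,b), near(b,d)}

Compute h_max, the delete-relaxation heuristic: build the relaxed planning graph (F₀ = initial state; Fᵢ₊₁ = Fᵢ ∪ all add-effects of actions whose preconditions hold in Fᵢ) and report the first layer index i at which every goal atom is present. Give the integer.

F0 = init (6 atoms)
F1 = F0 ∪ {above(a), above(b), above(e), above(f), holds(d), holds(f), inpos(a), inpos(b), inpos(e), inpos(f), near(a,d), near(b,d), near(e,d), near(f,d)}  (20 atoms)
goal ⊆ F1  ⇒  h_max = 1

1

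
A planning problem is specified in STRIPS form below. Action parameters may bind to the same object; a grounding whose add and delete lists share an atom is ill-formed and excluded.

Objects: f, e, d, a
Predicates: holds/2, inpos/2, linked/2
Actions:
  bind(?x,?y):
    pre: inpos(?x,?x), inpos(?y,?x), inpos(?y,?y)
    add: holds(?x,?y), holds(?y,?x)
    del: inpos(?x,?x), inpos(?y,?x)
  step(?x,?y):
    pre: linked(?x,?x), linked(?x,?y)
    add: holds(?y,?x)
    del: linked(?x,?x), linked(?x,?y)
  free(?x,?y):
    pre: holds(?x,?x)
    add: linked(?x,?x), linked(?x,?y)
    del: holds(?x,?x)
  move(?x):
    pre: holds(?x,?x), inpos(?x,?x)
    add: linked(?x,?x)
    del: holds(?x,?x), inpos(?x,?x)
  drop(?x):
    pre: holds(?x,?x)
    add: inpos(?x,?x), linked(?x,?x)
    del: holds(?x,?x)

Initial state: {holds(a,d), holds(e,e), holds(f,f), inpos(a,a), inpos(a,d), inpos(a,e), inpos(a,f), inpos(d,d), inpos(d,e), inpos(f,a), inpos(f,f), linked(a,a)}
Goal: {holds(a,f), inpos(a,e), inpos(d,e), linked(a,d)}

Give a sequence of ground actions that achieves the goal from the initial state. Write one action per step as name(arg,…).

bind(f,a); bind(a,a); free(a,d)

1. bind(f,a)  →  {holds(a,d), holds(a,f), holds(e,e), holds(f,a), holds(f,f), inpos(a,a), inpos(a,d), inpos(a,e), inpos(d,d), inpos(d,e), inpos(f,a), linked(a,a)}
2. bind(a,a)  →  {holds(a,a), holds(a,d), holds(a,f), holds(e,e), holds(f,a), holds(f,f), inpos(a,d), inpos(a,e), inpos(d,d), inpos(d,e), inpos(f,a), linked(a,a)}
3. free(a,d)  →  {holds(a,d), holds(a,f), holds(e,e), holds(f,a), holds(f,f), inpos(a,d), inpos(a,e), inpos(d,d), inpos(d,e), inpos(f,a), linked(a,a), linked(a,d)}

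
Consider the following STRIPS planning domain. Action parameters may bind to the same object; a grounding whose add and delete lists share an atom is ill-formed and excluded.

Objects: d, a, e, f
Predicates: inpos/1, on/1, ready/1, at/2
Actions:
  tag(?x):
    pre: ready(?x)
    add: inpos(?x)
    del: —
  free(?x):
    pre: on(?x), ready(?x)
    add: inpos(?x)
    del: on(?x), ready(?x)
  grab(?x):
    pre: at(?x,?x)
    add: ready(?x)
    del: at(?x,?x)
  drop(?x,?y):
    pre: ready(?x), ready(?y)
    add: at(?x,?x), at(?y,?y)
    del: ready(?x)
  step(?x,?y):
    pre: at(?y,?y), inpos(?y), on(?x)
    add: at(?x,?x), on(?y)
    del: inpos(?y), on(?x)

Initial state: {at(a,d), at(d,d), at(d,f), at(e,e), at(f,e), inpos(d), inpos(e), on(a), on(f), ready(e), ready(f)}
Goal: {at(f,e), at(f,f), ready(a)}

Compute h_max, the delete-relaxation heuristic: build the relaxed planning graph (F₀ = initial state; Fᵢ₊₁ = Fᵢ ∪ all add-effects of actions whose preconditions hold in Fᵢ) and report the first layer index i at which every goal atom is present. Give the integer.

2

F0 = init (11 atoms)
F1 = F0 ∪ {at(a,a), at(f,f), inpos(f), on(d), on(e), ready(d)}  (17 atoms)
F2 = F1 ∪ {ready(a)}  (18 atoms)
goal ⊆ F2  ⇒  h_max = 2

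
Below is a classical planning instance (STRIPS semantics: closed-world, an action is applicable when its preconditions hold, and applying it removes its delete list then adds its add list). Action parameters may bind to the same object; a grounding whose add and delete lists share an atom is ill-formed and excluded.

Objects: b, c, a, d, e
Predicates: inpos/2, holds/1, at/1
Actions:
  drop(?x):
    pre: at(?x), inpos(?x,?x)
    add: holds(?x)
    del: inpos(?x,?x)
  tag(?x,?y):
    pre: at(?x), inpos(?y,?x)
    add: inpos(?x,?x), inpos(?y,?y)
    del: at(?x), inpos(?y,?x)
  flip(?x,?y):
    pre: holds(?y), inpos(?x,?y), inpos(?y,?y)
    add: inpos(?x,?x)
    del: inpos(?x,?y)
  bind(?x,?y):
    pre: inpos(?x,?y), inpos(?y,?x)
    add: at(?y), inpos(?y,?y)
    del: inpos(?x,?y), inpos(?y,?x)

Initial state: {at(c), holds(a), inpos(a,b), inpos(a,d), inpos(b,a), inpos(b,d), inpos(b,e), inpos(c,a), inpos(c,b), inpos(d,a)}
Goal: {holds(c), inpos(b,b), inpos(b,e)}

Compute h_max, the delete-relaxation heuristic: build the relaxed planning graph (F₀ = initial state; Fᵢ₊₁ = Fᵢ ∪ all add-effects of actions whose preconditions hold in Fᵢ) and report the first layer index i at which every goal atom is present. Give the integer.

3

F0 = init (10 atoms)
F1 = F0 ∪ {at(a), at(b), at(d), inpos(a,a), inpos(b,b), inpos(d,d)}  (16 atoms)
F2 = F1 ∪ {holds(b), holds(d), inpos(c,c)}  (19 atoms)
F3 = F2 ∪ {holds(c)}  (20 atoms)
goal ⊆ F3  ⇒  h_max = 3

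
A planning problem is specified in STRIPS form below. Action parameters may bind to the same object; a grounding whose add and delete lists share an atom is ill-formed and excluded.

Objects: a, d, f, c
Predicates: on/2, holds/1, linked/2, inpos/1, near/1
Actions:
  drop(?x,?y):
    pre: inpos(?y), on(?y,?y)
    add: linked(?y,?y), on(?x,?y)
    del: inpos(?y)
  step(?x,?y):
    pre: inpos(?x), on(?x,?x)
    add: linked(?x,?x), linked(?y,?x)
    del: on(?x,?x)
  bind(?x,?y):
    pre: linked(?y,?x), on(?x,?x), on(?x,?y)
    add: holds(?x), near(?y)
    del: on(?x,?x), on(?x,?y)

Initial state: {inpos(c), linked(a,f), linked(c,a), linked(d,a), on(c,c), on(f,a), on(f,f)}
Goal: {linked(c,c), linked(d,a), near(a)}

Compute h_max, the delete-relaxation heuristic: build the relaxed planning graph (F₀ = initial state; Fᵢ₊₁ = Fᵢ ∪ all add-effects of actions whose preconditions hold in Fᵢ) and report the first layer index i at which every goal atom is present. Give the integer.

F0 = init (7 atoms)
F1 = F0 ∪ {holds(f), linked(a,c), linked(c,c), linked(d,c), linked(f,c), near(a), on(a,c), on(d,c), on(f,c)}  (16 atoms)
goal ⊆ F1  ⇒  h_max = 1

1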